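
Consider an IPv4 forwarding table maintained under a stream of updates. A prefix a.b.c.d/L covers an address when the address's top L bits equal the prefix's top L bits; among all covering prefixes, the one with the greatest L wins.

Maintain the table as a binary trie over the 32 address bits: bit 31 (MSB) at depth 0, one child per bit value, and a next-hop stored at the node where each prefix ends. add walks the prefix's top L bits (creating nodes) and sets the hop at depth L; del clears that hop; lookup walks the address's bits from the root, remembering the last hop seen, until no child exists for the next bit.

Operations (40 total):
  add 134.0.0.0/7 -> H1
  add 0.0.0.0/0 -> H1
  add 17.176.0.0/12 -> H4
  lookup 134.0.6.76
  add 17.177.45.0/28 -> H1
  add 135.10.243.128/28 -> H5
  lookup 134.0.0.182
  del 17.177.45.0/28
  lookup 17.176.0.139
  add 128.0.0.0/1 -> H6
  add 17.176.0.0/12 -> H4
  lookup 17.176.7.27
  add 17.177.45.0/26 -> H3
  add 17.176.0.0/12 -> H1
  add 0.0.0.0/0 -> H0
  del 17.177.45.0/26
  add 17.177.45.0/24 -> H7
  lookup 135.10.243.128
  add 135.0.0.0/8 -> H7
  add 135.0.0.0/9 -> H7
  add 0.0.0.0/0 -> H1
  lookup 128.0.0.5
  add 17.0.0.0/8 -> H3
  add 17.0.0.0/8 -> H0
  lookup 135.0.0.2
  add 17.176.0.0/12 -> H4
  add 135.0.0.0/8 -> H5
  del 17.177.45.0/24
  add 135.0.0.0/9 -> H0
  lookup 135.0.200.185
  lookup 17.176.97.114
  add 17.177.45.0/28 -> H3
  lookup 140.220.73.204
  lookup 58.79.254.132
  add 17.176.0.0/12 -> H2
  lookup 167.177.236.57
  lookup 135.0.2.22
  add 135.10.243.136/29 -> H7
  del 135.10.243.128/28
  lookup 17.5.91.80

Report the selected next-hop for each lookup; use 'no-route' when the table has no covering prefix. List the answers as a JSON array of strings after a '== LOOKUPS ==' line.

Apply in order:
  add 134.0.0.0/7 -> H1 at depth 7
  add 0.0.0.0/0 -> H1 at depth 0
  add 17.176.0.0/12 -> H4 at depth 12
  Q 134.0.6.76: descend 1000011 ; hops seen [H1,H1] ; pick H1
  add 17.177.45.0/28 -> H1 at depth 28
  add 135.10.243.128/28 -> H5 at depth 28
  Q 134.0.0.182: descend 1000011 ; hops seen [H1,H1] ; pick H1
  del 17.177.45.0/28 (clear depth 28)
  Q 17.176.0.139: descend 000100011011000 ; hops seen [H1,H4] ; pick H4
  add 128.0.0.0/1 -> H6 at depth 1
  add 17.176.0.0/12 -> H4 at depth 12
  Q 17.176.7.27: descend 000100011011000 ; hops seen [H1,H4] ; pick H4
  add 17.177.45.0/26 -> H3 at depth 26
  add 17.176.0.0/12 -> H1 at depth 12
  add 0.0.0.0/0 -> H0 at depth 0
  del 17.177.45.0/26 (clear depth 26)
  add 17.177.45.0/24 -> H7 at depth 24
  Q 135.10.243.128: descend 1000011100001010111100111000 ; hops seen [H0,H6,H1,H5] ; pick H5
  add 135.0.0.0/8 -> H7 at depth 8
  add 135.0.0.0/9 -> H7 at depth 9
  add 0.0.0.0/0 -> H1 at depth 0
  Q 128.0.0.5: descend 10000 ; hops seen [H1,H6] ; pick H6
  add 17.0.0.0/8 -> H3 at depth 8
  add 17.0.0.0/8 -> H0 at depth 8
  Q 135.0.0.2: descend 100001110000 ; hops seen [H1,H6,H1,H7,H7] ; pick H7
  add 17.176.0.0/12 -> H4 at depth 12
  add 135.0.0.0/8 -> H5 at depth 8
  del 17.177.45.0/24 (clear depth 24)
  add 135.0.0.0/9 -> H0 at depth 9
  Q 135.0.200.185: descend 100001110000 ; hops seen [H1,H6,H1,H5,H0] ; pick H0
  Q 17.176.97.114: descend 000100011011000 ; hops seen [H1,H0,H4] ; pick H4
  add 17.177.45.0/28 -> H3 at depth 28
  Q 140.220.73.204: descend 1000 ; hops seen [H1,H6] ; pick H6
  Q 58.79.254.132: descend 00 ; hops seen [H1] ; pick H1
  add 17.176.0.0/12 -> H2 at depth 12
  Q 167.177.236.57: descend 10 ; hops seen [H1,H6] ; pick H6
  Q 135.0.2.22: descend 100001110000 ; hops seen [H1,H6,H1,H5,H0] ; pick H0
  add 135.10.243.136/29 -> H7 at depth 29
  del 135.10.243.128/28 (clear depth 28)
  Q 17.5.91.80: descend 00010001 ; hops seen [H1,H0] ; pick H0

== LOOKUPS ==
["H1","H1","H4","H4","H5","H6","H7","H0","H4","H6","H1","H6","H0","H0"]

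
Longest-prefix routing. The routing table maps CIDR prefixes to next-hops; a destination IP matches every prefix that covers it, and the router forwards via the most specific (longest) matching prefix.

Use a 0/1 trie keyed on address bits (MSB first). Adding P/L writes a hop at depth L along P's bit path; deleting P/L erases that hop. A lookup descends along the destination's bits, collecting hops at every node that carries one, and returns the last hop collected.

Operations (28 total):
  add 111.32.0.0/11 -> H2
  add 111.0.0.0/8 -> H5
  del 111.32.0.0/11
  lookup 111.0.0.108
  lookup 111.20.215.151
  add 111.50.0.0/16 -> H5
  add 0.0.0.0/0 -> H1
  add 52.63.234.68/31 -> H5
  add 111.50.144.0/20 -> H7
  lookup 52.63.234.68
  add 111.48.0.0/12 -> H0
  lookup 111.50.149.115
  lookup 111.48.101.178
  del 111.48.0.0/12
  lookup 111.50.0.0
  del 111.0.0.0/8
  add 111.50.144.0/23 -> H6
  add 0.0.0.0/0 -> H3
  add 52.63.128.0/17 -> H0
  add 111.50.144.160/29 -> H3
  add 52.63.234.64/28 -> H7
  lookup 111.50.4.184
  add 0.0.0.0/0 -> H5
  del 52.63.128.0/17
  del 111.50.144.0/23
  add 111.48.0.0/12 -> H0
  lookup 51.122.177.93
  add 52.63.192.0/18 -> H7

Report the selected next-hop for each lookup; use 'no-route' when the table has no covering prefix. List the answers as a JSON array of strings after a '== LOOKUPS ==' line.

Process each operation:
  add 111.32.0.0/11 -> H2 at depth 11
  add 111.0.0.0/8 -> H5 at depth 8
  del 111.32.0.0/11 (clear depth 11)
  Q 111.0.0.108: descend 0110111100 ; hops seen [H5] ; pick H5
  Q 111.20.215.151: descend 0110111100 ; hops seen [H5] ; pick H5
  add 111.50.0.0/16 -> H5 at depth 16
  add 0.0.0.0/0 -> H1 at depth 0
  add 52.63.234.68/31 -> H5 at depth 31
  add 111.50.144.0/20 -> H7 at depth 20
  Q 52.63.234.68: descend 0011010000111111111010100100010 ; hops seen [H1,H5] ; pick H5
  add 111.48.0.0/12 -> H0 at depth 12
  Q 111.50.149.115: descend 01101111001100101001 ; hops seen [H1,H5,H0,H5,H7] ; pick H7
  Q 111.48.101.178: descend 01101111001100 ; hops seen [H1,H5,H0] ; pick H0
  del 111.48.0.0/12 (clear depth 12)
  Q 111.50.0.0: descend 0110111100110010 ; hops seen [H1,H5,H5] ; pick H5
  del 111.0.0.0/8 (clear depth 8)
  add 111.50.144.0/23 -> H6 at depth 23
  add 0.0.0.0/0 -> H3 at depth 0
  add 52.63.128.0/17 -> H0 at depth 17
  add 111.50.144.160/29 -> H3 at depth 29
  add 52.63.234.64/28 -> H7 at depth 28
  Q 111.50.4.184: descend 0110111100110010 ; hops seen [H3,H5] ; pick H5
  add 0.0.0.0/0 -> H5 at depth 0
  del 52.63.128.0/17 (clear depth 17)
  del 111.50.144.0/23 (clear depth 23)
  add 111.48.0.0/12 -> H0 at depth 12
  Q 51.122.177.93: descend 00110 ; hops seen [H5] ; pick H5
  add 52.63.192.0/18 -> H7 at depth 18

== LOOKUPS ==
["H5","H5","H5","H7","H0","H5","H5","H5"]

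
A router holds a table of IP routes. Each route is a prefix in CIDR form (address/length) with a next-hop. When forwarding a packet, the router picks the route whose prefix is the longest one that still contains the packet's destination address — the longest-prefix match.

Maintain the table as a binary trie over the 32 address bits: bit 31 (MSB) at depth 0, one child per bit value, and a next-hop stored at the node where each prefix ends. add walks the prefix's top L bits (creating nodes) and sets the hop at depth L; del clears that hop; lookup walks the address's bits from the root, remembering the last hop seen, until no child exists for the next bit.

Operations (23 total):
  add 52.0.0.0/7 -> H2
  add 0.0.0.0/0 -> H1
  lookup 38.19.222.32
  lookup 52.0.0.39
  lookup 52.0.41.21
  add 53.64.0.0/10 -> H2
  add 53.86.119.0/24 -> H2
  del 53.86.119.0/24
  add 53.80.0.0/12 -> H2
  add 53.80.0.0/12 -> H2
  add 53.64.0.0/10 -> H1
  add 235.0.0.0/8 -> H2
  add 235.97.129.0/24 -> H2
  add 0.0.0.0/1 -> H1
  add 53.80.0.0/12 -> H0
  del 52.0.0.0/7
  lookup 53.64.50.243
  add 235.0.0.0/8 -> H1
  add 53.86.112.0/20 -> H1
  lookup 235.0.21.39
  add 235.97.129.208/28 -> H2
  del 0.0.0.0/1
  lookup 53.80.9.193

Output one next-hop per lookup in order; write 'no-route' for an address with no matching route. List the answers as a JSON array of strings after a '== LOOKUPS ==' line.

Process each operation:
  + 52.0.0.0/7 (H2) depth=7
  + 0.0.0.0/0 (H1) depth=0
  Q 38.19.222.32: descend 001 ; hops seen [H1] ; pick H1
  Q 52.0.0.39: descend 0011010 ; hops seen [H1,H2] ; pick H2
  Q 52.0.41.21: descend 0011010 ; hops seen [H1,H2] ; pick H2
  + 53.64.0.0/10 (H2) depth=10
  + 53.86.119.0/24 (H2) depth=24
  del 53.86.119.0/24 (clear depth 24)
  + 53.80.0.0/12 (H2) depth=12
  + 53.80.0.0/12 (H2) depth=12
  + 53.64.0.0/10 (H1) depth=10
  + 235.0.0.0/8 (H2) depth=8
  + 235.97.129.0/24 (H2) depth=24
  + 0.0.0.0/1 (H1) depth=1
  + 53.80.0.0/12 (H0) depth=12
  del 52.0.0.0/7 (clear depth 7)
  Q 53.64.50.243: descend 00110101010 ; hops seen [H1,H1,H1] ; pick H1
  + 235.0.0.0/8 (H1) depth=8
  + 53.86.112.0/20 (H1) depth=20
  Q 235.0.21.39: descend 111010110 ; hops seen [H1,H1] ; pick H1
  + 235.97.129.208/28 (H2) depth=28
  del 0.0.0.0/1 (clear depth 1)
  Q 53.80.9.193: descend 0011010101010 ; hops seen [H1,H1,H0] ; pick H0

== LOOKUPS ==
["H1","H2","H2","H1","H1","H0"]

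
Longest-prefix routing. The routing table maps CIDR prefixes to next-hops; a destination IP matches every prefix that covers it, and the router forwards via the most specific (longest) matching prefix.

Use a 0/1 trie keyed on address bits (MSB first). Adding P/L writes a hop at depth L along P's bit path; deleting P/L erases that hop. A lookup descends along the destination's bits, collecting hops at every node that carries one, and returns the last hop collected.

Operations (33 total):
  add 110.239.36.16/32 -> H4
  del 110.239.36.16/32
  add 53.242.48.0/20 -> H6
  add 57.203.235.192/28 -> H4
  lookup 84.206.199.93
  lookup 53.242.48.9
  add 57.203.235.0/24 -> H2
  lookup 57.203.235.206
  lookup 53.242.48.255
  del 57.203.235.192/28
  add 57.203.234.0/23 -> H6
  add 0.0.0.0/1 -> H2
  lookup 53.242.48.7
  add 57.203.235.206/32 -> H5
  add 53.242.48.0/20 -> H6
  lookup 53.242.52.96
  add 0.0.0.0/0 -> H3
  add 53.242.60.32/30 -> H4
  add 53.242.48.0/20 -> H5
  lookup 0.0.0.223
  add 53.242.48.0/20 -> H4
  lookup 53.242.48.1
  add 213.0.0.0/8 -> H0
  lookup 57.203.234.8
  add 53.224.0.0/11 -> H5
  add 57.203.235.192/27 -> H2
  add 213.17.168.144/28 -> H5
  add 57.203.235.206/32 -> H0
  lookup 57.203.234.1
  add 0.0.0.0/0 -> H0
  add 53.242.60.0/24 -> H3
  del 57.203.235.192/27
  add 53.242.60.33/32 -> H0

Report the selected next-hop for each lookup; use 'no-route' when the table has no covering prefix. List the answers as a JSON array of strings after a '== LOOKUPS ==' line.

Process each operation:
  add 110.239.36.16/32 -> H4 at depth 32
  - 110.239.36.16/32 clear@32
  add 53.242.48.0/20 -> H6 at depth 20
  add 57.203.235.192/28 -> H4 at depth 28
  ? 84.206.199.93  path d0:-→d1:-→d2:-  best=no-route
  ? 53.242.48.9  path d0:-→d1:-→d2:-→d3:-→d4:-→d5:-→d6:-→d7:-→d8:-→d9:-→d10:-→d11:-→d12:-→d13:-→d14:-→d15:-→d16:-→d17:-→d18:-→d19:-→d20:H6  best=H6
  add 57.203.235.0/24 -> H2 at depth 24
  ? 57.203.235.206  path d0:-→d1:-→d2:-→d3:-→d4:-→d5:-→d6:-→d7:-→d8:-→d9:-→d10:-→d11:-→d12:-→d13:-→d14:-→d15:-→d16:-→d17:-→d18:-→d19:-→d20:-→d21:-→d22:-→d23:-→d24:H2→d25:-→d26:-→d27:-→d28:H4  best=H4
  ? 53.242.48.255  path d0:-→d1:-→d2:-→d3:-→d4:-→d5:-→d6:-→d7:-→d8:-→d9:-→d10:-→d11:-→d12:-→d13:-→d14:-→d15:-→d16:-→d17:-→d18:-→d19:-→d20:H6  best=H6
  - 57.203.235.192/28 clear@28
  add 57.203.234.0/23 -> H6 at depth 23
  add 0.0.0.0/1 -> H2 at depth 1
  ? 53.242.48.7  path d0:-→d1:H2→d2:-→d3:-→d4:-→d5:-→d6:-→d7:-→d8:-→d9:-→d10:-→d11:-→d12:-→d13:-→d14:-→d15:-→d16:-→d17:-→d18:-→d19:-→d20:H6  best=H6
  add 57.203.235.206/32 -> H5 at depth 32
  add 53.242.48.0/20 -> H6 at depth 20
  ? 53.242.52.96  path d0:-→d1:H2→d2:-→d3:-→d4:-→d5:-→d6:-→d7:-→d8:-→d9:-→d10:-→d11:-→d12:-→d13:-→d14:-→d15:-→d16:-→d17:-→d18:-→d19:-→d20:H6  best=H6
  add 0.0.0.0/0 -> H3 at depth 0
  add 53.242.60.32/30 -> H4 at depth 30
  add 53.242.48.0/20 -> H5 at depth 20
  ? 0.0.0.223  path d0:H3→d1:H2→d2:-  best=H2
  add 53.242.48.0/20 -> H4 at depth 20
  ? 53.242.48.1  path d0:H3→d1:H2→d2:-→d3:-→d4:-→d5:-→d6:-→d7:-→d8:-→d9:-→d10:-→d11:-→d12:-→d13:-→d14:-→d15:-→d16:-→d17:-→d18:-→d19:-→d20:H4  best=H4
  add 213.0.0.0/8 -> H0 at depth 8
  ? 57.203.234.8  path d0:H3→d1:H2→d2:-→d3:-→d4:-→d5:-→d6:-→d7:-→d8:-→d9:-→d10:-→d11:-→d12:-→d13:-→d14:-→d15:-→d16:-→d17:-→d18:-→d19:-→d20:-→d21:-→d22:-→d23:H6  best=H6
  add 53.224.0.0/11 -> H5 at depth 11
  add 57.203.235.192/27 -> H2 at depth 27
  add 213.17.168.144/28 -> H5 at depth 28
  add 57.203.235.206/32 -> H0 at depth 32
  ? 57.203.234.1  path d0:H3→d1:H2→d2:-→d3:-→d4:-→d5:-→d6:-→d7:-→d8:-→d9:-→d10:-→d11:-→d12:-→d13:-→d14:-→d15:-→d16:-→d17:-→d18:-→d19:-→d20:-→d21:-→d22:-→d23:H6  best=H6
  add 0.0.0.0/0 -> H0 at depth 0
  add 53.242.60.0/24 -> H3 at depth 24
  - 57.203.235.192/27 clear@27
  add 53.242.60.33/32 -> H0 at depth 32

== LOOKUPS ==
["no-route","H6","H4","H6","H6","H6","H2","H4","H6","H6"]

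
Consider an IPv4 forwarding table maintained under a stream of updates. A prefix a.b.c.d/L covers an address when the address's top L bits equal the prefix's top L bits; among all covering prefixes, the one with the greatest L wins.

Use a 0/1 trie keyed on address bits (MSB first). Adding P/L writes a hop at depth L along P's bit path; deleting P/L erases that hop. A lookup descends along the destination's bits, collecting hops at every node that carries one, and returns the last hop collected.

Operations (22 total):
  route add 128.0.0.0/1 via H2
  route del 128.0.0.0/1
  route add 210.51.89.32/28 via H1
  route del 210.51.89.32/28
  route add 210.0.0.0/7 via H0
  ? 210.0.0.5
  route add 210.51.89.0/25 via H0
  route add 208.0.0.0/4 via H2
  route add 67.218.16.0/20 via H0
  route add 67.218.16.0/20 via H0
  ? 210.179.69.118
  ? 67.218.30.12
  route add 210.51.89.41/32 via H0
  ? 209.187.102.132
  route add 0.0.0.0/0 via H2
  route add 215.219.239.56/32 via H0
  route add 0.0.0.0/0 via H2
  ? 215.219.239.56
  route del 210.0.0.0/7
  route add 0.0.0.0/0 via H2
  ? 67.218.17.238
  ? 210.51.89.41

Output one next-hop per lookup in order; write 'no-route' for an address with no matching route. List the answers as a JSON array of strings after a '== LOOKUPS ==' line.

Apply in order:
  + 128.0.0.0/1 (H2) depth=1
  - 128.0.0.0/1 clear@1
  + 210.51.89.32/28 (H1) depth=28
  - 210.51.89.32/28 clear@28
  + 210.0.0.0/7 (H0) depth=7
  lookup 210.0.0.5: bits 1101001000 walk d0:-→d1:-→d2:-→d3:-→d4:-→d5:-→d6:-→d7:H0→d8:-→d9:-→d10:- -> H0
  + 210.51.89.0/25 (H0) depth=25
  + 208.0.0.0/4 (H2) depth=4
  + 67.218.16.0/20 (H0) depth=20
  + 67.218.16.0/20 (H0) depth=20
  lookup 210.179.69.118: bits 11010010 walk d0:-→d1:-→d2:-→d3:-→d4:H2→d5:-→d6:-→d7:H0→d8:- -> H0
  lookup 67.218.30.12: bits 01000011110110100001 walk d0:-→d1:-→d2:-→d3:-→d4:-→d5:-→d6:-→d7:-→d8:-→d9:-→d10:-→d11:-→d12:-→d13:-→d14:-→d15:-→d16:-→d17:-→d18:-→d19:-→d20:H0 -> H0
  + 210.51.89.41/32 (H0) depth=32
  lookup 209.187.102.132: bits 110100 walk d0:-→d1:-→d2:-→d3:-→d4:H2→d5:-→d6:- -> H2
  + 0.0.0.0/0 (H2) depth=0
  + 215.219.239.56/32 (H0) depth=32
  + 0.0.0.0/0 (H2) depth=0
  lookup 215.219.239.56: bits 11010111110110111110111100111000 walk d0:H2→d1:-→d2:-→d3:-→d4:H2→d5:-→d6:-→d7:-→d8:-→d9:-→d10:-→d11:-→d12:-→d13:-→d14:-→d15:-→d16:-→d17:-→d18:-→d19:-→d20:-→d21:-→d22:-→d23:-→d24:-→d25:-→d26:-→d27:-→d28:-→d29:-→d30:-→d31:-→d32:H0 -> H0
  - 210.0.0.0/7 clear@7
  + 0.0.0.0/0 (H2) depth=0
  lookup 67.218.17.238: bits 01000011110110100001 walk d0:H2→d1:-→d2:-→d3:-→d4:-→d5:-→d6:-→d7:-→d8:-→d9:-→d10:-→d11:-→d12:-→d13:-→d14:-→d15:-→d16:-→d17:-→d18:-→d19:-→d20:H0 -> H0
  lookup 210.51.89.41: bits 11010010001100110101100100101001 walk d0:H2→d1:-→d2:-→d3:-→d4:H2→d5:-→d6:-→d7:-→d8:-→d9:-→d10:-→d11:-→d12:-→d13:-→d14:-→d15:-→d16:-→d17:-→d18:-→d19:-→d20:-→d21:-→d22:-→d23:-→d24:-→d25:H0→d26:-→d27:-→d28:-→d29:-→d30:-→d31:-→d32:H0 -> H0

== LOOKUPS ==
["H0","H0","H0","H2","H0","H0","H0"]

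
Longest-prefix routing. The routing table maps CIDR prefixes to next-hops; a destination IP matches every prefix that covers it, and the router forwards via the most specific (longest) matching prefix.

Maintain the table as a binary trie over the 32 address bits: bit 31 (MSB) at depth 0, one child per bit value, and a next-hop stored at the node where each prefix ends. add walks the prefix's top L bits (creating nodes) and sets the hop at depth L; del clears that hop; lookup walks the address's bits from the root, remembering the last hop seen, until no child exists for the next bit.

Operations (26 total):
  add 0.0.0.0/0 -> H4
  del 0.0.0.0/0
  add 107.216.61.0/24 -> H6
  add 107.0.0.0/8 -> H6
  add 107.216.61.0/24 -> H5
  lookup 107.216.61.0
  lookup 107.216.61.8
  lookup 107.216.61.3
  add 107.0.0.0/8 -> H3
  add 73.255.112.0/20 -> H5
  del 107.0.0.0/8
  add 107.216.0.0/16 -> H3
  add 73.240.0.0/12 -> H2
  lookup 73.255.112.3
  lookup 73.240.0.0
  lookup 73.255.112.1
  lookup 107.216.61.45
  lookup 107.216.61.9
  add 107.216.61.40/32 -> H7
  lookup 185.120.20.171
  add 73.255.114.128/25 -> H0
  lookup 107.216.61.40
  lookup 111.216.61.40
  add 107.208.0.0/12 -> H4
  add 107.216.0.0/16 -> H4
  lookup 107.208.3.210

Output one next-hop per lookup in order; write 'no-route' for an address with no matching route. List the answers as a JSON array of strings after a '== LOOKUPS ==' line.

Trace:
  + 0.0.0.0/0 (H4) depth=0
  - 0.0.0.0/0 clear@0
  + 107.216.61.0/24 (H6) depth=24
  + 107.0.0.0/8 (H6) depth=8
  + 107.216.61.0/24 (H5) depth=24
  ? 107.216.61.0  path d0:-→d1:-→d2:-→d3:-→d4:-→d5:-→d6:-→d7:-→d8:H6→d9:-→d10:-→d11:-→d12:-→d13:-→d14:-→d15:-→d16:-→d17:-→d18:-→d19:-→d20:-→d21:-→d22:-→d23:-→d24:H5  best=H5
  ? 107.216.61.8  path d0:-→d1:-→d2:-→d3:-→d4:-→d5:-→d6:-→d7:-→d8:H6→d9:-→d10:-→d11:-→d12:-→d13:-→d14:-→d15:-→d16:-→d17:-→d18:-→d19:-→d20:-→d21:-→d22:-→d23:-→d24:H5  best=H5
  ? 107.216.61.3  path d0:-→d1:-→d2:-→d3:-→d4:-→d5:-→d6:-→d7:-→d8:H6→d9:-→d10:-→d11:-→d12:-→d13:-→d14:-→d15:-→d16:-→d17:-→d18:-→d19:-→d20:-→d21:-→d22:-→d23:-→d24:H5  best=H5
  + 107.0.0.0/8 (H3) depth=8
  + 73.255.112.0/20 (H5) depth=20
  - 107.0.0.0/8 clear@8
  + 107.216.0.0/16 (H3) depth=16
  + 73.240.0.0/12 (H2) depth=12
  ? 73.255.112.3  path d0:-→d1:-→d2:-→d3:-→d4:-→d5:-→d6:-→d7:-→d8:-→d9:-→d10:-→d11:-→d12:H2→d13:-→d14:-→d15:-→d16:-→d17:-→d18:-→d19:-→d20:H5  best=H5
  ? 73.240.0.0  path d0:-→d1:-→d2:-→d3:-→d4:-→d5:-→d6:-→d7:-→d8:-→d9:-→d10:-→d11:-→d12:H2  best=H2
  ? 73.255.112.1  path d0:-→d1:-→d2:-→d3:-→d4:-→d5:-→d6:-→d7:-→d8:-→d9:-→d10:-→d11:-→d12:H2→d13:-→d14:-→d15:-→d16:-→d17:-→d18:-→d19:-→d20:H5  best=H5
  ? 107.216.61.45  path d0:-→d1:-→d2:-→d3:-→d4:-→d5:-→d6:-→d7:-→d8:-→d9:-→d10:-→d11:-→d12:-→d13:-→d14:-→d15:-→d16:H3→d17:-→d18:-→d19:-→d20:-→d21:-→d22:-→d23:-→d24:H5  best=H5
  ? 107.216.61.9  path d0:-→d1:-→d2:-→d3:-→d4:-→d5:-→d6:-→d7:-→d8:-→d9:-→d10:-→d11:-→d12:-→d13:-→d14:-→d15:-→d16:H3→d17:-→d18:-→d19:-→d20:-→d21:-→d22:-→d23:-→d24:H5  best=H5
  + 107.216.61.40/32 (H7) depth=32
  ? 185.120.20.171  path d0:-  best=no-route
  + 73.255.114.128/25 (H0) depth=25
  ? 107.216.61.40  path d0:-→d1:-→d2:-→d3:-→d4:-→d5:-→d6:-→d7:-→d8:-→d9:-→d10:-→d11:-→d12:-→d13:-→d14:-→d15:-→d16:H3→d17:-→d18:-→d19:-→d20:-→d21:-→d22:-→d23:-→d24:H5→d25:-→d26:-→d27:-→d28:-→d29:-→d30:-→d31:-→d32:H7  best=H7
  ? 111.216.61.40  path d0:-→d1:-→d2:-→d3:-→d4:-→d5:-  best=no-route
  + 107.208.0.0/12 (H4) depth=12
  + 107.216.0.0/16 (H4) depth=16
  ? 107.208.3.210  path d0:-→d1:-→d2:-→d3:-→d4:-→d5:-→d6:-→d7:-→d8:-→d9:-→d10:-→d11:-→d12:H4  best=H4

== LOOKUPS ==
["H5","H5","H5","H5","H2","H5","H5","H5","no-route","H7","no-route","H4"]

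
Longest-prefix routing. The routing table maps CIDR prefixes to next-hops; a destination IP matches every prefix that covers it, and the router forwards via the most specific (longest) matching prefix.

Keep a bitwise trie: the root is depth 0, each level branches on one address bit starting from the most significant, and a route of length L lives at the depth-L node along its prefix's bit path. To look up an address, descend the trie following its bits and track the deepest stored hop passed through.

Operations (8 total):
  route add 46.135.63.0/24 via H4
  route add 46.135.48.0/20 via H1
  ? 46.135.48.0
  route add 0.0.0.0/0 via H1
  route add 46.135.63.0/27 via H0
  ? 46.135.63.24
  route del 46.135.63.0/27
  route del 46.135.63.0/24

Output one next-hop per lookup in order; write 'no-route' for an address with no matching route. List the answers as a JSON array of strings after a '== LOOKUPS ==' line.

Process each operation:
  + 46.135.63.0/24 (H4) depth=24
  + 46.135.48.0/20 (H1) depth=20
  lookup 46.135.48.0: bits 00101110100001110011 walk d0:-→d1:-→d2:-→d3:-→d4:-→d5:-→d6:-→d7:-→d8:-→d9:-→d10:-→d11:-→d12:-→d13:-→d14:-→d15:-→d16:-→d17:-→d18:-→d19:-→d20:H1 -> H1
  + 0.0.0.0/0 (H1) depth=0
  + 46.135.63.0/27 (H0) depth=27
  lookup 46.135.63.24: bits 001011101000011100111111000 walk d0:H1→d1:-→d2:-→d3:-→d4:-→d5:-→d6:-→d7:-→d8:-→d9:-→d10:-→d11:-→d12:-→d13:-→d14:-→d15:-→d16:-→d17:-→d18:-→d19:-→d20:H1→d21:-→d22:-→d23:-→d24:H4→d25:-→d26:-→d27:H0 -> H0
  - 46.135.63.0/27 clear@27
  - 46.135.63.0/24 clear@24

== LOOKUPS ==
["H1","H0"]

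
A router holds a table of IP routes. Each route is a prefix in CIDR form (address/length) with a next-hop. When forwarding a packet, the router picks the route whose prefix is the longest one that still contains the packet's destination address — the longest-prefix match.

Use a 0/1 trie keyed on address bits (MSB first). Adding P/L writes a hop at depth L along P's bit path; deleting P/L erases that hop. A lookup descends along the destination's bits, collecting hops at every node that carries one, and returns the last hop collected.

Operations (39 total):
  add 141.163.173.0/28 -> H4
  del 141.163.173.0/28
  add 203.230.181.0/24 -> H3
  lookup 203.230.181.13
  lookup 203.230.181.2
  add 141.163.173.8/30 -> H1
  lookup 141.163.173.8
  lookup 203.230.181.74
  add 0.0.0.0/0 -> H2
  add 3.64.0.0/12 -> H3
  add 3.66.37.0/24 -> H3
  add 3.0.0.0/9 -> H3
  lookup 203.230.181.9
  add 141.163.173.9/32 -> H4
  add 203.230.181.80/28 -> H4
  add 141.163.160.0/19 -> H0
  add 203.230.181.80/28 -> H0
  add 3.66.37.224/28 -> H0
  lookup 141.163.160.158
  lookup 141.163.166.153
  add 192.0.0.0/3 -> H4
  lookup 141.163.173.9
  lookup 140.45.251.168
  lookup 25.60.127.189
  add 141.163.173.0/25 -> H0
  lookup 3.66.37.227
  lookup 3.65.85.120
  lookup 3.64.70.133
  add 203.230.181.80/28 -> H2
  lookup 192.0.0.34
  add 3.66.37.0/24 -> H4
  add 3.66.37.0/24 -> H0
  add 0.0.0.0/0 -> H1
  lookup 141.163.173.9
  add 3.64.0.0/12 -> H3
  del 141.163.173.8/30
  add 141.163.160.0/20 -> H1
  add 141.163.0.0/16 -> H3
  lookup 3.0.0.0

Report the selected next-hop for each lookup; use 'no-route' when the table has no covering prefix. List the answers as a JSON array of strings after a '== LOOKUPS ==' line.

Apply in order:
  + 141.163.173.0/28 (H4) depth=28
  del 141.163.173.0/28 (clear depth 28)
  + 203.230.181.0/24 (H3) depth=24
  Q 203.230.181.13: descend 110010111110011010110101 ; hops seen [H3] ; pick H3
  Q 203.230.181.2: descend 110010111110011010110101 ; hops seen [H3] ; pick H3
  + 141.163.173.8/30 (H1) depth=30
  Q 141.163.173.8: descend 100011011010001110101101000010 ; hops seen [H1] ; pick H1
  Q 203.230.181.74: descend 110010111110011010110101 ; hops seen [H3] ; pick H3
  + 0.0.0.0/0 (H2) depth=0
  + 3.64.0.0/12 (H3) depth=12
  + 3.66.37.0/24 (H3) depth=24
  + 3.0.0.0/9 (H3) depth=9
  Q 203.230.181.9: descend 110010111110011010110101 ; hops seen [H2,H3] ; pick H3
  + 141.163.173.9/32 (H4) depth=32
  + 203.230.181.80/28 (H4) depth=28
  + 141.163.160.0/19 (H0) depth=19
  + 203.230.181.80/28 (H0) depth=28
  + 3.66.37.224/28 (H0) depth=28
  Q 141.163.160.158: descend 10001101101000111010 ; hops seen [H2,H0] ; pick H0
  Q 141.163.166.153: descend 10001101101000111010 ; hops seen [H2,H0] ; pick H0
  + 192.0.0.0/3 (H4) depth=3
  Q 141.163.173.9: descend 10001101101000111010110100001001 ; hops seen [H2,H0,H1,H4] ; pick H4
  Q 140.45.251.168: descend 1000110 ; hops seen [H2] ; pick H2
  Q 25.60.127.189: descend 000 ; hops seen [H2] ; pick H2
  + 141.163.173.0/25 (H0) depth=25
  Q 3.66.37.227: descend 0000001101000010001001011110 ; hops seen [H2,H3,H3,H3,H0] ; pick H0
  Q 3.65.85.120: descend 00000011010000 ; hops seen [H2,H3,H3] ; pick H3
  Q 3.64.70.133: descend 00000011010000 ; hops seen [H2,H3,H3] ; pick H3
  + 203.230.181.80/28 (H2) depth=28
  Q 192.0.0.34: descend 1100 ; hops seen [H2,H4] ; pick H4
  + 3.66.37.0/24 (H4) depth=24
  + 3.66.37.0/24 (H0) depth=24
  + 0.0.0.0/0 (H1) depth=0
  Q 141.163.173.9: descend 10001101101000111010110100001001 ; hops seen [H1,H0,H0,H1,H4] ; pick H4
  + 3.64.0.0/12 (H3) depth=12
  del 141.163.173.8/30 (clear depth 30)
  + 141.163.160.0/20 (H1) depth=20
  + 141.163.0.0/16 (H3) depth=16
  Q 3.0.0.0: descend 000000110 ; hops seen [H1,H3] ; pick H3

== LOOKUPS ==
["H3","H3","H1","H3","H3","H0","H0","H4","H2","H2","H0","H3","H3","H4","H4","H3"]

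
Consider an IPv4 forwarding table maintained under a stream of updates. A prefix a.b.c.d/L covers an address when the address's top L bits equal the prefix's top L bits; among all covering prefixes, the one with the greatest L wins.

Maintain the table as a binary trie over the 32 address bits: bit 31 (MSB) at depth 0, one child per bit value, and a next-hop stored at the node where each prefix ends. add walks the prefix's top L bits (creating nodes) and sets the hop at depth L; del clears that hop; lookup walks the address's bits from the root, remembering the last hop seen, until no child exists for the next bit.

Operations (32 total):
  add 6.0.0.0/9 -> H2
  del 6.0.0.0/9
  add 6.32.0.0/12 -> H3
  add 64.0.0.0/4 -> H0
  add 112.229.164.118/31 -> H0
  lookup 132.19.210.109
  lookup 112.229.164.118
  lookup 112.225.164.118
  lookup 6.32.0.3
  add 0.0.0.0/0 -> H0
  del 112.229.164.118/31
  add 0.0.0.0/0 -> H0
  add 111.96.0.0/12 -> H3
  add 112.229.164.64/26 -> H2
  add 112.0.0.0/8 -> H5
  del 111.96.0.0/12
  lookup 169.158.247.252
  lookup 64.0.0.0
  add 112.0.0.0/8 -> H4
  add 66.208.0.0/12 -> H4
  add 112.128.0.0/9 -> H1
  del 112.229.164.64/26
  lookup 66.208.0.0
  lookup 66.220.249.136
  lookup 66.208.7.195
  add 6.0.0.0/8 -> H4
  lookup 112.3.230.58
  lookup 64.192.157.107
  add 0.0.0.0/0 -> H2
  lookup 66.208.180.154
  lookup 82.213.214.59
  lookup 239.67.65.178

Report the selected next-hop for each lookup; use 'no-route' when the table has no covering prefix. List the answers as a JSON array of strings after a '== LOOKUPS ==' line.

Apply in order:
  add 6.0.0.0/9 -> H2 at depth 9
  del 6.0.0.0/9 (clear depth 9)
  add 6.32.0.0/12 -> H3 at depth 12
  add 64.0.0.0/4 -> H0 at depth 4
  add 112.229.164.118/31 -> H0 at depth 31
  lookup 132.19.210.109: bits ε walk d0:- -> no-route
  lookup 112.229.164.118: bits 0111000011100101101001000111011 walk d0:-→d1:-→d2:-→d3:-→d4:-→d5:-→d6:-→d7:-→d8:-→d9:-→d10:-→d11:-→d12:-→d13:-→d14:-→d15:-→d16:-→d17:-→d18:-→d19:-→d20:-→d21:-→d22:-→d23:-→d24:-→d25:-→d26:-→d27:-→d28:-→d29:-→d30:-→d31:H0 -> H0
  lookup 112.225.164.118: bits 0111000011100 walk d0:-→d1:-→d2:-→d3:-→d4:-→d5:-→d6:-→d7:-→d8:-→d9:-→d10:-→d11:-→d12:-→d13:- -> no-route
  lookup 6.32.0.3: bits 000001100010 walk d0:-→d1:-→d2:-→d3:-→d4:-→d5:-→d6:-→d7:-→d8:-→d9:-→d10:-→d11:-→d12:H3 -> H3
  add 0.0.0.0/0 -> H0 at depth 0
  del 112.229.164.118/31 (clear depth 31)
  add 0.0.0.0/0 -> H0 at depth 0
  add 111.96.0.0/12 -> H3 at depth 12
  add 112.229.164.64/26 -> H2 at depth 26
  add 112.0.0.0/8 -> H5 at depth 8
  del 111.96.0.0/12 (clear depth 12)
  lookup 169.158.247.252: bits ε walk d0:H0 -> H0
  lookup 64.0.0.0: bits 0100 walk d0:H0→d1:-→d2:-→d3:-→d4:H0 -> H0
  add 112.0.0.0/8 -> H4 at depth 8
  add 66.208.0.0/12 -> H4 at depth 12
  add 112.128.0.0/9 -> H1 at depth 9
  del 112.229.164.64/26 (clear depth 26)
  lookup 66.208.0.0: bits 010000101101 walk d0:H0→d1:-→d2:-→d3:-→d4:H0→d5:-→d6:-→d7:-→d8:-→d9:-→d10:-→d11:-→d12:H4 -> H4
  lookup 66.220.249.136: bits 010000101101 walk d0:H0→d1:-→d2:-→d3:-→d4:H0→d5:-→d6:-→d7:-→d8:-→d9:-→d10:-→d11:-→d12:H4 -> H4
  lookup 66.208.7.195: bits 010000101101 walk d0:H0→d1:-→d2:-→d3:-→d4:H0→d5:-→d6:-→d7:-→d8:-→d9:-→d10:-→d11:-→d12:H4 -> H4
  add 6.0.0.0/8 -> H4 at depth 8
  lookup 112.3.230.58: bits 01110000 walk d0:H0→d1:-→d2:-→d3:-→d4:-→d5:-→d6:-→d7:-→d8:H4 -> H4
  lookup 64.192.157.107: bits 010000 walk d0:H0→d1:-→d2:-→d3:-→d4:H0→d5:-→d6:- -> H0
  add 0.0.0.0/0 -> H2 at depth 0
  lookup 66.208.180.154: bits 010000101101 walk d0:H2→d1:-→d2:-→d3:-→d4:H0→d5:-→d6:-→d7:-→d8:-→d9:-→d10:-→d11:-→d12:H4 -> H4
  lookup 82.213.214.59: bits 010 walk d0:H2→d1:-→d2:-→d3:- -> H2
  lookup 239.67.65.178: bits ε walk d0:H2 -> H2

== LOOKUPS ==
["no-route","H0","no-route","H3","H0","H0","H4","H4","H4","H4","H0","H4","H2","H2"]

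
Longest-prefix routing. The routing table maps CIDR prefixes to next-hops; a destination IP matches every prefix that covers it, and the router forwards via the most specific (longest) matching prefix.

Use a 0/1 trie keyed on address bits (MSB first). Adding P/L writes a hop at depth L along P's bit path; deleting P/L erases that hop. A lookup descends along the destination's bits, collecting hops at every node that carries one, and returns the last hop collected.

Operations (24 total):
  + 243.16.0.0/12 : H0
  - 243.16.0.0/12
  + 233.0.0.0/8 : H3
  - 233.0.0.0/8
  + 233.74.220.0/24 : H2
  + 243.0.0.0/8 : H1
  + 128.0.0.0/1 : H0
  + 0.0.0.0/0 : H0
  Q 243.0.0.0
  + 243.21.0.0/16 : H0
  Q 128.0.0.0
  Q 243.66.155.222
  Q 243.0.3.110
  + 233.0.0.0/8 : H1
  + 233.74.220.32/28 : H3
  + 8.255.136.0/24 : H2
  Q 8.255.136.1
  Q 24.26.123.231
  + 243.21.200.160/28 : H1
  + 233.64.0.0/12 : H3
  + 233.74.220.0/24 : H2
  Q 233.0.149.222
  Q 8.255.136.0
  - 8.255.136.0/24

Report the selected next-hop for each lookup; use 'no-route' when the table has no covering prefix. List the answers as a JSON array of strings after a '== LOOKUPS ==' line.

Trace:
  add 243.16.0.0/12 -> H0 at depth 12
  - 243.16.0.0/12 clear@12
  add 233.0.0.0/8 -> H3 at depth 8
  - 233.0.0.0/8 clear@8
  add 233.74.220.0/24 -> H2 at depth 24
  add 243.0.0.0/8 -> H1 at depth 8
  add 128.0.0.0/1 -> H0 at depth 1
  add 0.0.0.0/0 -> H0 at depth 0
  ? 243.0.0.0  path d0:H0→d1:H0→d2:-→d3:-→d4:-→d5:-→d6:-→d7:-→d8:H1→d9:-→d10:-→d11:-  best=H1
  add 243.21.0.0/16 -> H0 at depth 16
  ? 128.0.0.0  path d0:H0→d1:H0  best=H0
  ? 243.66.155.222  path d0:H0→d1:H0→d2:-→d3:-→d4:-→d5:-→d6:-→d7:-→d8:H1→d9:-  best=H1
  ? 243.0.3.110  path d0:H0→d1:H0→d2:-→d3:-→d4:-→d5:-→d6:-→d7:-→d8:H1→d9:-→d10:-→d11:-  best=H1
  add 233.0.0.0/8 -> H1 at depth 8
  add 233.74.220.32/28 -> H3 at depth 28
  add 8.255.136.0/24 -> H2 at depth 24
  ? 8.255.136.1  path d0:H0→d1:-→d2:-→d3:-→d4:-→d5:-→d6:-→d7:-→d8:-→d9:-→d10:-→d11:-→d12:-→d13:-→d14:-→d15:-→d16:-→d17:-→d18:-→d19:-→d20:-→d21:-→d22:-→d23:-→d24:H2  best=H2
  ? 24.26.123.231  path d0:H0→d1:-→d2:-→d3:-  best=H0
  add 243.21.200.160/28 -> H1 at depth 28
  add 233.64.0.0/12 -> H3 at depth 12
  add 233.74.220.0/24 -> H2 at depth 24
  ? 233.0.149.222  path d0:H0→d1:H0→d2:-→d3:-→d4:-→d5:-→d6:-→d7:-→d8:H1→d9:-  best=H1
  ? 8.255.136.0  path d0:H0→d1:-→d2:-→d3:-→d4:-→d5:-→d6:-→d7:-→d8:-→d9:-→d10:-→d11:-→d12:-→d13:-→d14:-→d15:-→d16:-→d17:-→d18:-→d19:-→d20:-→d21:-→d22:-→d23:-→d24:H2  best=H2
  - 8.255.136.0/24 clear@24

== LOOKUPS ==
["H1","H0","H1","H1","H2","H0","H1","H2"]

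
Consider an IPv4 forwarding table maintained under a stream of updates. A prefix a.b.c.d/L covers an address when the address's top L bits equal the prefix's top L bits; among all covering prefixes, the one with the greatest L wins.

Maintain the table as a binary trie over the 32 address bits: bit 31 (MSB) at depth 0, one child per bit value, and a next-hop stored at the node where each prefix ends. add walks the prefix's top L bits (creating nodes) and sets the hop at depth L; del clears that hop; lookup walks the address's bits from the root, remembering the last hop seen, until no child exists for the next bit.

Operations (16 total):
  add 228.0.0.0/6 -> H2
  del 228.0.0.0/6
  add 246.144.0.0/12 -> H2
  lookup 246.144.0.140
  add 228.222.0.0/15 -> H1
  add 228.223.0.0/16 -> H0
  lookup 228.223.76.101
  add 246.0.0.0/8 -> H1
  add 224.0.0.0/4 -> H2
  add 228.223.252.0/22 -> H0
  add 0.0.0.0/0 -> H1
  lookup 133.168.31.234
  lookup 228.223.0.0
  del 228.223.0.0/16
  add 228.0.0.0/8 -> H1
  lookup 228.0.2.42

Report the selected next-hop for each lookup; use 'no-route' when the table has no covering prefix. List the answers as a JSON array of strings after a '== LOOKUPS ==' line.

Process each operation:
  + 228.0.0.0/6 (H2) depth=6
  del 228.0.0.0/6 (clear depth 6)
  + 246.144.0.0/12 (H2) depth=12
  lookup 246.144.0.140: bits 111101101001 walk d0:-→d1:-→d2:-→d3:-→d4:-→d5:-→d6:-→d7:-→d8:-→d9:-→d10:-→d11:-→d12:H2 -> H2
  + 228.222.0.0/15 (H1) depth=15
  + 228.223.0.0/16 (H0) depth=16
  lookup 228.223.76.101: bits 1110010011011111 walk d0:-→d1:-→d2:-→d3:-→d4:-→d5:-→d6:-→d7:-→d8:-→d9:-→d10:-→d11:-→d12:-→d13:-→d14:-→d15:H1→d16:H0 -> H0
  + 246.0.0.0/8 (H1) depth=8
  + 224.0.0.0/4 (H2) depth=4
  + 228.223.252.0/22 (H0) depth=22
  + 0.0.0.0/0 (H1) depth=0
  lookup 133.168.31.234: bits 1 walk d0:H1→d1:- -> H1
  lookup 228.223.0.0: bits 1110010011011111 walk d0:H1→d1:-→d2:-→d3:-→d4:H2→d5:-→d6:-→d7:-→d8:-→d9:-→d10:-→d11:-→d12:-→d13:-→d14:-→d15:H1→d16:H0 -> H0
  del 228.223.0.0/16 (clear depth 16)
  + 228.0.0.0/8 (H1) depth=8
  lookup 228.0.2.42: bits 11100100 walk d0:H1→d1:-→d2:-→d3:-→d4:H2→d5:-→d6:-→d7:-→d8:H1 -> H1

== LOOKUPS ==
["H2","H0","H1","H0","H1"]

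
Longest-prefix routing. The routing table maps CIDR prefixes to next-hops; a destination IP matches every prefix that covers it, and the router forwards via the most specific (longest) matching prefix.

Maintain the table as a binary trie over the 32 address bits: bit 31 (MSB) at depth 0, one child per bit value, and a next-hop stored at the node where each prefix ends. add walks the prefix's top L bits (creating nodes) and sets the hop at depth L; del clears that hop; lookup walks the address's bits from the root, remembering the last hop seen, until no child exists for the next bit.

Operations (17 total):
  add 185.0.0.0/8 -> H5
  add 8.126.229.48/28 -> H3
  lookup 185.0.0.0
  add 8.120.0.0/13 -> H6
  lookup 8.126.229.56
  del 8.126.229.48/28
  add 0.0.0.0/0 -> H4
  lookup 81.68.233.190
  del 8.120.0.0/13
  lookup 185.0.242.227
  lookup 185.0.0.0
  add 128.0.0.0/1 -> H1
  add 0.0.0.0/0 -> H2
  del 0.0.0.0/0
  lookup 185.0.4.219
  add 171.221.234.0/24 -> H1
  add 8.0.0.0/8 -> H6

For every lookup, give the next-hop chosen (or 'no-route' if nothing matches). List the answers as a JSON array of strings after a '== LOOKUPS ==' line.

Process each operation:
  + 185.0.0.0/8 (H5) depth=8
  + 8.126.229.48/28 (H3) depth=28
  ? 185.0.0.0  path d0:-→d1:-→d2:-→d3:-→d4:-→d5:-→d6:-→d7:-→d8:H5  best=H5
  + 8.120.0.0/13 (H6) depth=13
  ? 8.126.229.56  path d0:-→d1:-→d2:-→d3:-→d4:-→d5:-→d6:-→d7:-→d8:-→d9:-→d10:-→d11:-→d12:-→d13:H6→d14:-→d15:-→d16:-→d17:-→d18:-→d19:-→d20:-→d21:-→d22:-→d23:-→d24:-→d25:-→d26:-→d27:-→d28:H3  best=H3
  - 8.126.229.48/28 clear@28
  + 0.0.0.0/0 (H4) depth=0
  ? 81.68.233.190  path d0:H4→d1:-  best=H4
  - 8.120.0.0/13 clear@13
  ? 185.0.242.227  path d0:H4→d1:-→d2:-→d3:-→d4:-→d5:-→d6:-→d7:-→d8:H5  best=H5
  ? 185.0.0.0  path d0:H4→d1:-→d2:-→d3:-→d4:-→d5:-→d6:-→d7:-→d8:H5  best=H5
  + 128.0.0.0/1 (H1) depth=1
  + 0.0.0.0/0 (H2) depth=0
  - 0.0.0.0/0 clear@0
  ? 185.0.4.219  path d0:-→d1:H1→d2:-→d3:-→d4:-→d5:-→d6:-→d7:-→d8:H5  best=H5
  + 171.221.234.0/24 (H1) depth=24
  + 8.0.0.0/8 (H6) depth=8

== LOOKUPS ==
["H5","H3","H4","H5","H5","H5"]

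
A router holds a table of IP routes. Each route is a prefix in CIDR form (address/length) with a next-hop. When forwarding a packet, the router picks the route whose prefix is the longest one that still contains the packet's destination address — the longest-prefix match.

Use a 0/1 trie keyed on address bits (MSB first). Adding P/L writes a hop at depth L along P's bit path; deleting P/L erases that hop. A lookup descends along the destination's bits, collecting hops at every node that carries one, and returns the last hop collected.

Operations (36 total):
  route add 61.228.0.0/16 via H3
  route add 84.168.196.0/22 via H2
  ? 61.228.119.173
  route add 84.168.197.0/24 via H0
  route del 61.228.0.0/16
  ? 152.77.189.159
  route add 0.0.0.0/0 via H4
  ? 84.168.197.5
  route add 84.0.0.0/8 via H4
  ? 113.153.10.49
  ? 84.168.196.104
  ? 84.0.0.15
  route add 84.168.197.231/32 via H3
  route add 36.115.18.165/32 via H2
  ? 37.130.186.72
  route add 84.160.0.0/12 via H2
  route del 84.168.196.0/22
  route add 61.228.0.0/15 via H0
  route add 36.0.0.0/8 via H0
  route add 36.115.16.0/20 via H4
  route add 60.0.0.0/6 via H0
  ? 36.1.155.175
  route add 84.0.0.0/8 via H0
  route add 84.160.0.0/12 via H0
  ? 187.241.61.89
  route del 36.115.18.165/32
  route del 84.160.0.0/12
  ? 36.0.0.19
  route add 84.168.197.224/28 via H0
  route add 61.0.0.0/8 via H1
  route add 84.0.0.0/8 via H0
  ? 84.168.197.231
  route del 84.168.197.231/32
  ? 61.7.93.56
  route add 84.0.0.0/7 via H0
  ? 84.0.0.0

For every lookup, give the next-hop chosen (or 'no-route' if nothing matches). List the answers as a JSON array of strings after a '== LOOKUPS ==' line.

Apply in order:
  + 61.228.0.0/16 (H3) depth=16
  + 84.168.196.0/22 (H2) depth=22
  Q 61.228.119.173: descend 0011110111100100 ; hops seen [H3] ; pick H3
  + 84.168.197.0/24 (H0) depth=24
  del 61.228.0.0/16 (clear depth 16)
  Q 152.77.189.159: descend ε ; hops seen [∅] ; pick no-route
  + 0.0.0.0/0 (H4) depth=0
  Q 84.168.197.5: descend 010101001010100011000101 ; hops seen [H4,H2,H0] ; pick H0
  + 84.0.0.0/8 (H4) depth=8
  Q 113.153.10.49: descend 01 ; hops seen [H4] ; pick H4
  Q 84.168.196.104: descend 01010100101010001100010 ; hops seen [H4,H4,H2] ; pick H2
  Q 84.0.0.15: descend 01010100 ; hops seen [H4,H4] ; pick H4
  + 84.168.197.231/32 (H3) depth=32
  + 36.115.18.165/32 (H2) depth=32
  Q 37.130.186.72: descend 0010010 ; hops seen [H4] ; pick H4
  + 84.160.0.0/12 (H2) depth=12
  del 84.168.196.0/22 (clear depth 22)
  + 61.228.0.0/15 (H0) depth=15
  + 36.0.0.0/8 (H0) depth=8
  + 36.115.16.0/20 (H4) depth=20
  + 60.0.0.0/6 (H0) depth=6
  Q 36.1.155.175: descend 001001000 ; hops seen [H4,H0] ; pick H0
  + 84.0.0.0/8 (H0) depth=8
  + 84.160.0.0/12 (H0) depth=12
  Q 187.241.61.89: descend ε ; hops seen [H4] ; pick H4
  del 36.115.18.165/32 (clear depth 32)
  del 84.160.0.0/12 (clear depth 12)
  Q 36.0.0.19: descend 001001000 ; hops seen [H4,H0] ; pick H0
  + 84.168.197.224/28 (H0) depth=28
  + 61.0.0.0/8 (H1) depth=8
  + 84.0.0.0/8 (H0) depth=8
  Q 84.168.197.231: descend 01010100101010001100010111100111 ; hops seen [H4,H0,H0,H0,H3] ; pick H3
  del 84.168.197.231/32 (clear depth 32)
  Q 61.7.93.56: descend 00111101 ; hops seen [H4,H0,H1] ; pick H1
  + 84.0.0.0/7 (H0) depth=7
  Q 84.0.0.0: descend 01010100 ; hops seen [H4,H0,H0] ; pick H0

== LOOKUPS ==
["H3","no-route","H0","H4","H2","H4","H4","H0","H4","H0","H3","H1","H0"]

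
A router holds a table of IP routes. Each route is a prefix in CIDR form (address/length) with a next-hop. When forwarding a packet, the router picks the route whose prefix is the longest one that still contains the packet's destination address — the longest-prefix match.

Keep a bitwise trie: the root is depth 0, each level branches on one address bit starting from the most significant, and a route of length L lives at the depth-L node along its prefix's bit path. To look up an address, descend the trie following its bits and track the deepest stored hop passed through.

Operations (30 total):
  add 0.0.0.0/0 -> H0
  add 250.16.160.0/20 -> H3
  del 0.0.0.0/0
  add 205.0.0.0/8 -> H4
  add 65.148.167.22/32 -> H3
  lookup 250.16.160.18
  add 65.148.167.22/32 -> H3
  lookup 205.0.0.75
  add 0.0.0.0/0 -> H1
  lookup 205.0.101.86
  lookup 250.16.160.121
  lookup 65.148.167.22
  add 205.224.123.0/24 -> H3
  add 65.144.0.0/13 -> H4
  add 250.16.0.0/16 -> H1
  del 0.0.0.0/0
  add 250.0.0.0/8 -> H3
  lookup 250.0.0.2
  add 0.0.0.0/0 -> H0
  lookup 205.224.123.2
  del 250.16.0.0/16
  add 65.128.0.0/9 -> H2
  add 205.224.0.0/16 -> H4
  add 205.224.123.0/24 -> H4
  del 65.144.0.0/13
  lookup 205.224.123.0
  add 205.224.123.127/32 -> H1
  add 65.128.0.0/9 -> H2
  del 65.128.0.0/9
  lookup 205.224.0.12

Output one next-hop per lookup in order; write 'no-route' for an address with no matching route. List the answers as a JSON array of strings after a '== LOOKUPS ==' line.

Apply in order:
  add 0.0.0.0/0 -> H0 at depth 0
  add 250.16.160.0/20 -> H3 at depth 20
  - 0.0.0.0/0 clear@0
  add 205.0.0.0/8 -> H4 at depth 8
  add 65.148.167.22/32 -> H3 at depth 32
  lookup 250.16.160.18: bits 11111010000100001010 walk d0:-→d1:-→d2:-→d3:-→d4:-→d5:-→d6:-→d7:-→d8:-→d9:-→d10:-→d11:-→d12:-→d13:-→d14:-→d15:-→d16:-→d17:-→d18:-→d19:-→d20:H3 -> H3
  add 65.148.167.22/32 -> H3 at depth 32
  lookup 205.0.0.75: bits 11001101 walk d0:-→d1:-→d2:-→d3:-→d4:-→d5:-→d6:-→d7:-→d8:H4 -> H4
  add 0.0.0.0/0 -> H1 at depth 0
  lookup 205.0.101.86: bits 11001101 walk d0:H1→d1:-→d2:-→d3:-→d4:-→d5:-→d6:-→d7:-→d8:H4 -> H4
  lookup 250.16.160.121: bits 11111010000100001010 walk d0:H1→d1:-→d2:-→d3:-→d4:-→d5:-→d6:-→d7:-→d8:-→d9:-→d10:-→d11:-→d12:-→d13:-→d14:-→d15:-→d16:-→d17:-→d18:-→d19:-→d20:H3 -> H3
  lookup 65.148.167.22: bits 01000001100101001010011100010110 walk d0:H1→d1:-→d2:-→d3:-→d4:-→d5:-→d6:-→d7:-→d8:-→d9:-→d10:-→d11:-→d12:-→d13:-→d14:-→d15:-→d16:-→d17:-→d18:-→d19:-→d20:-→d21:-→d22:-→d23:-→d24:-→d25:-→d26:-→d27:-→d28:-→d29:-→d30:-→d31:-→d32:H3 -> H3
  add 205.224.123.0/24 -> H3 at depth 24
  add 65.144.0.0/13 -> H4 at depth 13
  add 250.16.0.0/16 -> H1 at depth 16
  - 0.0.0.0/0 clear@0
  add 250.0.0.0/8 -> H3 at depth 8
  lookup 250.0.0.2: bits 11111010000 walk d0:-→d1:-→d2:-→d3:-→d4:-→d5:-→d6:-→d7:-→d8:H3→d9:-→d10:-→d11:- -> H3
  add 0.0.0.0/0 -> H0 at depth 0
  lookup 205.224.123.2: bits 110011011110000001111011 walk d0:H0→d1:-→d2:-→d3:-→d4:-→d5:-→d6:-→d7:-→d8:H4→d9:-→d10:-→d11:-→d12:-→d13:-→d14:-→d15:-→d16:-→d17:-→d18:-→d19:-→d20:-→d21:-→d22:-→d23:-→d24:H3 -> H3
  - 250.16.0.0/16 clear@16
  add 65.128.0.0/9 -> H2 at depth 9
  add 205.224.0.0/16 -> H4 at depth 16
  add 205.224.123.0/24 -> H4 at depth 24
  - 65.144.0.0/13 clear@13
  lookup 205.224.123.0: bits 110011011110000001111011 walk d0:H0→d1:-→d2:-→d3:-→d4:-→d5:-→d6:-→d7:-→d8:H4→d9:-→d10:-→d11:-→d12:-→d13:-→d14:-→d15:-→d16:H4→d17:-→d18:-→d19:-→d20:-→d21:-→d22:-→d23:-→d24:H4 -> H4
  add 205.224.123.127/32 -> H1 at depth 32
  add 65.128.0.0/9 -> H2 at depth 9
  - 65.128.0.0/9 clear@9
  lookup 205.224.0.12: bits 11001101111000000 walk d0:H0→d1:-→d2:-→d3:-→d4:-→d5:-→d6:-→d7:-→d8:H4→d9:-→d10:-→d11:-→d12:-→d13:-→d14:-→d15:-→d16:H4→d17:- -> H4

== LOOKUPS ==
["H3","H4","H4","H3","H3","H3","H3","H4","H4"]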